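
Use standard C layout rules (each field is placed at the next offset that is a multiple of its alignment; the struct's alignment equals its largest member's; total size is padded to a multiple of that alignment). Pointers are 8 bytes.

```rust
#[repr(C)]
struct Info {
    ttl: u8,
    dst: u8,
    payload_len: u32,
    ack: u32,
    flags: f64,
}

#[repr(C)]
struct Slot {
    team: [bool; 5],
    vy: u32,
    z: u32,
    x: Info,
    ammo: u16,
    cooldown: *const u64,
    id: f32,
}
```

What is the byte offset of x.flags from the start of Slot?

32

Info: ttl at 0 (size 1, align 1) → ends 1; dst at 1 (size 1, align 1) → ends 2; pad 2 to align 4 for payload_len; payload_len at 4 (size 4, align 4) → ends 8; ack at 8 (size 4, align 4) → ends 12; pad 4 to align 8 for flags; flags at 16 (size 8, align 8) → ends 24; total 24 bytes, alignment 8
team at 0 (size 5, align 1) → ends 5
pad 3 to align 4 for vy
vy at 8 (size 4, align 4) → ends 12
z at 12 (size 4, align 4) → ends 16
x at 16 (size 24, align 8) → ends 40
within Info: flags at 16
16 + 16 = 32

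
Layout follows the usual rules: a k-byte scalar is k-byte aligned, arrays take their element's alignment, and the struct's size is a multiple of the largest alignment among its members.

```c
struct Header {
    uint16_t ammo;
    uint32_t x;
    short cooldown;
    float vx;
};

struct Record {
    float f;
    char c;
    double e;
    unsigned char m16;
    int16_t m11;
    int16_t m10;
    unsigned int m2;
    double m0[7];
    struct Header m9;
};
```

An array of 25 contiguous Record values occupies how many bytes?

2600

Header: ammo at 0 (size 2, align 2) → ends 2; pad 2 to align 4 for x; x at 4 (size 4, align 4) → ends 8; cooldown at 8 (size 2, align 2) → ends 10; pad 2 to align 4 for vx; vx at 12 (size 4, align 4) → ends 16; total 16 bytes, alignment 4
f at 0 (size 4, align 4) → ends 4
c at 4 (size 1, align 1) → ends 5
pad 3 to align 8 for e
e at 8 (size 8, align 8) → ends 16
m16 at 16 (size 1, align 1) → ends 17
pad 1 to align 2 for m11
m11 at 18 (size 2, align 2) → ends 20
m10 at 20 (size 2, align 2) → ends 22
pad 2 to align 4 for m2
m2 at 24 (size 4, align 4) → ends 28
pad 4 to align 8 for m0
m0 at 32 (size 56, align 8) → ends 88
m9 at 88 (size 16, align 4) → ends 104
total 104 bytes, alignment 8
array of 25: 25 × 104 = 2600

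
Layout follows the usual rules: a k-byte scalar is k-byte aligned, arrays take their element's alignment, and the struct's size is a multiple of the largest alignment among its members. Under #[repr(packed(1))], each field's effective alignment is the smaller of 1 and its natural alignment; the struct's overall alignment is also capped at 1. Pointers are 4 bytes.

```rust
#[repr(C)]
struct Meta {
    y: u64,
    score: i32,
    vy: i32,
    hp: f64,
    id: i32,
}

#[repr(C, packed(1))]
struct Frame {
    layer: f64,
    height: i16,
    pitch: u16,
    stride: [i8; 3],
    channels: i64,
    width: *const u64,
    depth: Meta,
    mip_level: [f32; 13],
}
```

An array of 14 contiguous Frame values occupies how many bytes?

1554

Meta: @0: y [8B, align 8] → 8; @8: score [4B, align 4] → 12; @12: vy [4B, align 4] → 16; @16: hp [8B, align 8] → 24; @24: id [4B, align 4] → 28; +4 tail pad (align 8); size 32, align 8
@0: layer [8B, align 1] → 8
@8: height [2B, align 1] → 10
@10: pitch [2B, align 1] → 12
@12: stride [3B, align 1] → 15
@15: channels [8B, align 1] → 23
@23: width [4B, align 1] → 27
@27: depth [32B, align 1] → 59
@59: mip_level [52B, align 1] → 111
size 111, align 1
array of 14: 14 × 111 = 1554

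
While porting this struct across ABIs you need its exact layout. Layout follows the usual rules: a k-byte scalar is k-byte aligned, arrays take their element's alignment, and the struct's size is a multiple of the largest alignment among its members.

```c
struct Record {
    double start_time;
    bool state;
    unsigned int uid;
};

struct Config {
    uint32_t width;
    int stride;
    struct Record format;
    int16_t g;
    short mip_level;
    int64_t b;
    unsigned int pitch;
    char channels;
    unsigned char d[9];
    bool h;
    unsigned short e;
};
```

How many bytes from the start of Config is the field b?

32

Record: start_time at 0 (size 8, align 8) → ends 8; state at 8 (size 1, align 1) → ends 9; pad 3 to align 4 for uid; uid at 12 (size 4, align 4) → ends 16; total 16 bytes, alignment 8
width at 0 (size 4, align 4) → ends 4
stride at 4 (size 4, align 4) → ends 8
format at 8 (size 16, align 8) → ends 24
g at 24 (size 2, align 2) → ends 26
mip_level at 26 (size 2, align 2) → ends 28
pad 4 to align 8 for b
b at 32 (size 8, align 8) → ends 40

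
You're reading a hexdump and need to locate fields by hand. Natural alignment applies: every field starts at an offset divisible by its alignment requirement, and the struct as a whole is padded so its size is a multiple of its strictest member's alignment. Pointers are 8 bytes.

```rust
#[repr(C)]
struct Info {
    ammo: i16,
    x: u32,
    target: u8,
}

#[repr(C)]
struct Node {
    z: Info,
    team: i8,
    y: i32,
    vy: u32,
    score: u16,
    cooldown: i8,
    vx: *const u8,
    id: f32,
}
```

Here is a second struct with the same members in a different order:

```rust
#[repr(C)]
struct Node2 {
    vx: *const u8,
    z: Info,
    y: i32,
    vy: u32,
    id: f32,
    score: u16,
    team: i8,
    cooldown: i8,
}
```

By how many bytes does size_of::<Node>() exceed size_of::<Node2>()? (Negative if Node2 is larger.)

Info: 0..2  ammo  (2B, 2-aligned); 2..4  -- padding (2B); 4..8  x  (4B, 4-aligned); 8..9  target  (1B, 1-aligned); 9..12  -- tail padding (3B); sizeof = 12, alignof = 4
0..12  z  (12B, 4-aligned)
12..13  team  (1B, 1-aligned)
13..16  -- padding (3B)
16..20  y  (4B, 4-aligned)
20..24  vy  (4B, 4-aligned)
24..26  score  (2B, 2-aligned)
26..27  cooldown  (1B, 1-aligned)
27..32  -- padding (5B)
32..40  vx  (8B, 8-aligned)
40..44  id  (4B, 4-aligned)
44..48  -- tail padding (4B)
sizeof = 48, alignof = 8
— Node2 —
0..8  vx  (8B, 8-aligned)
8..20  z  (12B, 4-aligned)
20..24  y  (4B, 4-aligned)
24..28  vy  (4B, 4-aligned)
28..32  id  (4B, 4-aligned)
32..34  score  (2B, 2-aligned)
34..35  team  (1B, 1-aligned)
35..36  cooldown  (1B, 1-aligned)
36..40  -- tail padding (4B)
sizeof = 40, alignof = 8
48 − 40 = 8

8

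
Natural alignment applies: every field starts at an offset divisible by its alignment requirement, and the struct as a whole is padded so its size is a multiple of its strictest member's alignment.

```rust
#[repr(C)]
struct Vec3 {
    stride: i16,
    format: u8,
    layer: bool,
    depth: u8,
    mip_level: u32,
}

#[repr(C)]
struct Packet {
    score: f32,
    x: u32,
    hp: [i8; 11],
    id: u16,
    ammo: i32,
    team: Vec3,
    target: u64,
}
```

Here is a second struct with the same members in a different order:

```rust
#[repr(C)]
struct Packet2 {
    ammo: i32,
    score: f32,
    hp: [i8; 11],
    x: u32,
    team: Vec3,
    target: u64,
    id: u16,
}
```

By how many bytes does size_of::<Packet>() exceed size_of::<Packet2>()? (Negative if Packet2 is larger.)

Vec3: stride at 0 (size 2, align 2) → ends 2; format at 2 (size 1, align 1) → ends 3; layer at 3 (size 1, align 1) → ends 4; depth at 4 (size 1, align 1) → ends 5; pad 3 to align 4 for mip_level; mip_level at 8 (size 4, align 4) → ends 12; total 12 bytes, alignment 4
score at 0 (size 4, align 4) → ends 4
x at 4 (size 4, align 4) → ends 8
hp at 8 (size 11, align 1) → ends 19
pad 1 to align 2 for id
id at 20 (size 2, align 2) → ends 22
pad 2 to align 4 for ammo
ammo at 24 (size 4, align 4) → ends 28
team at 28 (size 12, align 4) → ends 40
target at 40 (size 8, align 8) → ends 48
total 48 bytes, alignment 8
— Packet2 —
ammo at 0 (size 4, align 4) → ends 4
score at 4 (size 4, align 4) → ends 8
hp at 8 (size 11, align 1) → ends 19
pad 1 to align 4 for x
x at 20 (size 4, align 4) → ends 24
team at 24 (size 12, align 4) → ends 36
pad 4 to align 8 for target
target at 40 (size 8, align 8) → ends 48
id at 48 (size 2, align 2) → ends 50
tail pad 6 to reach multiple of 8
total 56 bytes, alignment 8
48 − 56 = -8

-8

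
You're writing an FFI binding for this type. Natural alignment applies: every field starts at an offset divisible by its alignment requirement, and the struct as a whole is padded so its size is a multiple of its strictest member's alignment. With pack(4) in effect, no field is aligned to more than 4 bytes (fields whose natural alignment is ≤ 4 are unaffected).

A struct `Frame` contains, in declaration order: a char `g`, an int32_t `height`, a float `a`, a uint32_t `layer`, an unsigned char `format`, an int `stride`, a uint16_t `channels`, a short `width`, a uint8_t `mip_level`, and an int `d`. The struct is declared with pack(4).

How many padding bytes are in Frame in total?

g at 0 (size 1, align 1) → ends 1
pad 3 to align 4 for height
height at 4 (size 4, align 4) → ends 8
a at 8 (size 4, align 4) → ends 12
layer at 12 (size 4, align 4) → ends 16
format at 16 (size 1, align 1) → ends 17
pad 3 to align 4 for stride
stride at 20 (size 4, align 4) → ends 24
channels at 24 (size 2, align 2) → ends 26
width at 26 (size 2, align 2) → ends 28
mip_level at 28 (size 1, align 1) → ends 29
pad 3 to align 4 for d
d at 32 (size 4, align 4) → ends 36
total 36 bytes, alignment 4
data bytes 27, size 36 → padding 9

9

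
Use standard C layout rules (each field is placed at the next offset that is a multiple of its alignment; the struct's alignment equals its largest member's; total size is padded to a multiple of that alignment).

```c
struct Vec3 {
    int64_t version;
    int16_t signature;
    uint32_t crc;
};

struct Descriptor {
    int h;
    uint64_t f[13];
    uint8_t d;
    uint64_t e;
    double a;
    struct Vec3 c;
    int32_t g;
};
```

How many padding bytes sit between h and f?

Vec3: version at 0 (size 8, align 8) → ends 8; signature at 8 (size 2, align 2) → ends 10; pad 2 to align 4 for crc; crc at 12 (size 4, align 4) → ends 16; total 16 bytes, alignment 8
h at 0 (size 4, align 4) → ends 4
pad 4 to align 8 for f
f at 8 (size 104, align 8) → ends 112

4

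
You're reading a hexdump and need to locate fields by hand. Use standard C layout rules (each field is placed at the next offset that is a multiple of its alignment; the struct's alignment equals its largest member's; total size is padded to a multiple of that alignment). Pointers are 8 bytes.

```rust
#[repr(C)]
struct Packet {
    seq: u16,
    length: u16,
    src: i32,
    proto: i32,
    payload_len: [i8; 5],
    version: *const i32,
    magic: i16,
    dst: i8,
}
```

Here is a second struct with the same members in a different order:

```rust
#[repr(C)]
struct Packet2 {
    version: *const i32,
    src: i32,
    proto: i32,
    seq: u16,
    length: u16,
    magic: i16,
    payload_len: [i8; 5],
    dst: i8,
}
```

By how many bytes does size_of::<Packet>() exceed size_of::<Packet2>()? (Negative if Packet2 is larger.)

seq at 0 (size 2, align 2) → ends 2
length at 2 (size 2, align 2) → ends 4
src at 4 (size 4, align 4) → ends 8
proto at 8 (size 4, align 4) → ends 12
payload_len at 12 (size 5, align 1) → ends 17
pad 7 to align 8 for version
version at 24 (size 8, align 8) → ends 32
magic at 32 (size 2, align 2) → ends 34
dst at 34 (size 1, align 1) → ends 35
tail pad 5 to reach multiple of 8
total 40 bytes, alignment 8
— Packet2 —
version at 0 (size 8, align 8) → ends 8
src at 8 (size 4, align 4) → ends 12
proto at 12 (size 4, align 4) → ends 16
seq at 16 (size 2, align 2) → ends 18
length at 18 (size 2, align 2) → ends 20
magic at 20 (size 2, align 2) → ends 22
payload_len at 22 (size 5, align 1) → ends 27
dst at 27 (size 1, align 1) → ends 28
tail pad 4 to reach multiple of 8
total 32 bytes, alignment 8
40 − 32 = 8

8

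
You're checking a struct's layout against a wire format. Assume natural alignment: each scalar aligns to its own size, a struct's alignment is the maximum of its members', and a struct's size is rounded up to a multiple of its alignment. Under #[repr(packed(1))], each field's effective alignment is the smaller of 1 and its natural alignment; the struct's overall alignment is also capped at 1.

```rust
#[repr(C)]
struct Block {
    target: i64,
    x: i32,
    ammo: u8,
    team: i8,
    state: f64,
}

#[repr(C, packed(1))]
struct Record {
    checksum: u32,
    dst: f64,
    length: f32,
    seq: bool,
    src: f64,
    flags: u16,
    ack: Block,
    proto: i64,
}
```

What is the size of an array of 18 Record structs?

Block: target at 0 (size 8, align 8) → ends 8; x at 8 (size 4, align 4) → ends 12; ammo at 12 (size 1, align 1) → ends 13; team at 13 (size 1, align 1) → ends 14; pad 2 to align 8 for state; state at 16 (size 8, align 8) → ends 24; total 24 bytes, alignment 8
checksum at 0 (size 4, align 1) → ends 4
dst at 4 (size 8, align 1) → ends 12
length at 12 (size 4, align 1) → ends 16
seq at 16 (size 1, align 1) → ends 17
src at 17 (size 8, align 1) → ends 25
flags at 25 (size 2, align 1) → ends 27
ack at 27 (size 24, align 1) → ends 51
proto at 51 (size 8, align 1) → ends 59
total 59 bytes, alignment 1
array of 18: 18 × 59 = 1062

1062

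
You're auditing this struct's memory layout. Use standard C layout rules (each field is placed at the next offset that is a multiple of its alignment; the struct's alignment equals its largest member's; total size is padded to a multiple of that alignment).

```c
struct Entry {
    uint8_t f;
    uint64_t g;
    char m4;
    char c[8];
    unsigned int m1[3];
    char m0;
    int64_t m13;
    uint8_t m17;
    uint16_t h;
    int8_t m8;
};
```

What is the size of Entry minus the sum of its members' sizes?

21

0..1  f  (1B, 1-aligned)
1..8  -- padding (7B)
8..16  g  (8B, 8-aligned)
16..17  m4  (1B, 1-aligned)
17..25  c  (8B, 1-aligned)
25..28  -- padding (3B)
28..40  m1  (12B, 4-aligned)
40..41  m0  (1B, 1-aligned)
41..48  -- padding (7B)
48..56  m13  (8B, 8-aligned)
56..57  m17  (1B, 1-aligned)
57..58  -- padding (1B)
58..60  h  (2B, 2-aligned)
60..61  m8  (1B, 1-aligned)
61..64  -- tail padding (3B)
sizeof = 64, alignof = 8
data bytes 43, size 64 → padding 21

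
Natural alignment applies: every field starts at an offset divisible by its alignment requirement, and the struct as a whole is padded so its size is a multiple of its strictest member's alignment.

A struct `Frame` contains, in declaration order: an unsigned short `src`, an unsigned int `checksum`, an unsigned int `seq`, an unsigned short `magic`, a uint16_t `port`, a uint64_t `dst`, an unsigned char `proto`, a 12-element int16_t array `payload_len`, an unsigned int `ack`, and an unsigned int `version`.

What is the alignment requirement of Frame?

8

member alignments: src=2, checksum=4, seq=4, magic=2, port=2, dst=8, proto=1, payload_len=2, ack=4, version=4
max = 8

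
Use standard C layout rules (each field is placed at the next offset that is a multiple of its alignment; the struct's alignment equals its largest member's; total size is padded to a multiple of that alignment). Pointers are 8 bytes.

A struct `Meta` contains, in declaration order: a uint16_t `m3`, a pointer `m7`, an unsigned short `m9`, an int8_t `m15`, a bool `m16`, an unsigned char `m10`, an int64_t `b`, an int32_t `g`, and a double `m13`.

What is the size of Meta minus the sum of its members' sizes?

@0: m3 [2B, align 2] → 2
+6 pad (align 8)
@8: m7 [8B, align 8] → 16
@16: m9 [2B, align 2] → 18
@18: m15 [1B, align 1] → 19
@19: m16 [1B, align 1] → 20
@20: m10 [1B, align 1] → 21
+3 pad (align 8)
@24: b [8B, align 8] → 32
@32: g [4B, align 4] → 36
+4 pad (align 8)
@40: m13 [8B, align 8] → 48
size 48, align 8
data bytes 35, size 48 → padding 13

13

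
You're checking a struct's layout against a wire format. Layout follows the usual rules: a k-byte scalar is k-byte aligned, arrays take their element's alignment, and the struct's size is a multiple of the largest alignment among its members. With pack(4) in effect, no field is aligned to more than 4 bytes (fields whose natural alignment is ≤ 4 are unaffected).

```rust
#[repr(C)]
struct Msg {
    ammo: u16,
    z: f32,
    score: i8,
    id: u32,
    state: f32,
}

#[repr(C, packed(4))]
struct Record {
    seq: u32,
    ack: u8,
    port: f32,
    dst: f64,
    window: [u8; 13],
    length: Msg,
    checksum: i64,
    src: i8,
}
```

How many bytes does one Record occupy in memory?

Msg: @0: ammo [2B, align 2] → 2; +2 pad (align 4); @4: z [4B, align 4] → 8; @8: score [1B, align 1] → 9; +3 pad (align 4); @12: id [4B, align 4] → 16; @16: state [4B, align 4] → 20; size 20, align 4
@0: seq [4B, align 4] → 4
@4: ack [1B, align 1] → 5
+3 pad (align 4)
@8: port [4B, align 4] → 12
@12: dst [8B, align 4] → 20
@20: window [13B, align 1] → 33
+3 pad (align 4)
@36: length [20B, align 4] → 56
@56: checksum [8B, align 4] → 64
@64: src [1B, align 1] → 65
+3 tail pad (align 4)
size 68, align 4

68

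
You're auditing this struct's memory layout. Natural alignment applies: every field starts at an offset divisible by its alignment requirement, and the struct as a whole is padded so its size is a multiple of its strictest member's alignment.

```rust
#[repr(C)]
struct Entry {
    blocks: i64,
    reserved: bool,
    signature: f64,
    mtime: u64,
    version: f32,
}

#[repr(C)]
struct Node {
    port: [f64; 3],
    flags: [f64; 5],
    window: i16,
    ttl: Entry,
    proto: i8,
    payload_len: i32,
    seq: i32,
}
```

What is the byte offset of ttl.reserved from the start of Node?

80

Entry: 0..8  blocks  (8B, 8-aligned); 8..9  reserved  (1B, 1-aligned); 9..16  -- padding (7B); 16..24  signature  (8B, 8-aligned); 24..32  mtime  (8B, 8-aligned); 32..36  version  (4B, 4-aligned); 36..40  -- tail padding (4B); sizeof = 40, alignof = 8
0..24  port  (24B, 8-aligned)
24..64  flags  (40B, 8-aligned)
64..66  window  (2B, 2-aligned)
66..72  -- padding (6B)
72..112  ttl  (40B, 8-aligned)
within Entry: reserved at 8
72 + 8 = 80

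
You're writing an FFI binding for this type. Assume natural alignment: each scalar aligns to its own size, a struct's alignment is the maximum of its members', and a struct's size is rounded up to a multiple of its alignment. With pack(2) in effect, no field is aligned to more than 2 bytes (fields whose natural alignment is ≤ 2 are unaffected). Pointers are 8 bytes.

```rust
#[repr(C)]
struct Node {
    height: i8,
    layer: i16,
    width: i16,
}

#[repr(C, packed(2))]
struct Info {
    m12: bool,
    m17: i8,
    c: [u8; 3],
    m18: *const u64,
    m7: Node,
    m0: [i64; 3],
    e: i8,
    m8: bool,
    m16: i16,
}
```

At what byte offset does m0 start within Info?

Node: 0..1  height  (1B, 1-aligned); 1..2  -- padding (1B); 2..4  layer  (2B, 2-aligned); 4..6  width  (2B, 2-aligned); sizeof = 6, alignof = 2
0..1  m12  (1B, 1-aligned)
1..2  m17  (1B, 1-aligned)
2..5  c  (3B, 1-aligned)
5..6  -- padding (1B)
6..14  m18  (8B, 2-aligned)
14..20  m7  (6B, 2-aligned)
20..44  m0  (24B, 2-aligned)

20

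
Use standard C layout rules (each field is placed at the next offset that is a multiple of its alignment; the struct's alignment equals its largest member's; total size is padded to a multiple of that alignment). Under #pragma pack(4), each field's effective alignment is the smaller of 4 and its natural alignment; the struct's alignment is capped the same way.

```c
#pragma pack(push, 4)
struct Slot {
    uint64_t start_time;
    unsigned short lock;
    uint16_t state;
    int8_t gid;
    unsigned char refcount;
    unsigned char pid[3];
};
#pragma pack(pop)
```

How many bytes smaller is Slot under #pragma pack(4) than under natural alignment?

4

natural layout:
  @0: start_time [8B, align 8] → 8
  @8: lock [2B, align 2] → 10
  @10: state [2B, align 2] → 12
  @12: gid [1B, align 1] → 13
  @13: refcount [1B, align 1] → 14
  @14: pid [3B, align 1] → 17
  +7 tail pad (align 8)
  size 24, align 8
packed(4) layout:
  @0: start_time [8B, align 4] → 8
  @8: lock [2B, align 2] → 10
  @10: state [2B, align 2] → 12
  @12: gid [1B, align 1] → 13
  @13: refcount [1B, align 1] → 14
  @14: pid [3B, align 1] → 17
  +3 tail pad (align 4)
  size 20, align 4
24 − 20 = 4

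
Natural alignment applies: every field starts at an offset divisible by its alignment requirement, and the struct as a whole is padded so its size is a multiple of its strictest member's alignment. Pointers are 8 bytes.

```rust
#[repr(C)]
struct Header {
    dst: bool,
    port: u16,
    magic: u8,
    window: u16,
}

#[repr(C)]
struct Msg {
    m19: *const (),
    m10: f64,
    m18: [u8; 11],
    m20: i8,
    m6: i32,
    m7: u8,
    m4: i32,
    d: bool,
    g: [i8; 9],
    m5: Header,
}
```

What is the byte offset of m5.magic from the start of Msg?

Header: 0..1  dst  (1B, 1-aligned); 1..2  -- padding (1B); 2..4  port  (2B, 2-aligned); 4..5  magic  (1B, 1-aligned); 5..6  -- padding (1B); 6..8  window  (2B, 2-aligned); sizeof = 8, alignof = 2
0..8  m19  (8B, 8-aligned)
8..16  m10  (8B, 8-aligned)
16..27  m18  (11B, 1-aligned)
27..28  m20  (1B, 1-aligned)
28..32  m6  (4B, 4-aligned)
32..33  m7  (1B, 1-aligned)
33..36  -- padding (3B)
36..40  m4  (4B, 4-aligned)
40..41  d  (1B, 1-aligned)
41..50  g  (9B, 1-aligned)
50..58  m5  (8B, 2-aligned)
within Header: magic at 4
50 + 4 = 54

54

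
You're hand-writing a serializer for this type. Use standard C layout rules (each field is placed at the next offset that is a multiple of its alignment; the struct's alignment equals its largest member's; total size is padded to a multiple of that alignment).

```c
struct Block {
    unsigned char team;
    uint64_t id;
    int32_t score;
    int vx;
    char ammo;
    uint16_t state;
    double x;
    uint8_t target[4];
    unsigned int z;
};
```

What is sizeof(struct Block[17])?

0..1  team  (1B, 1-aligned)
1..8  -- padding (7B)
8..16  id  (8B, 8-aligned)
16..20  score  (4B, 4-aligned)
20..24  vx  (4B, 4-aligned)
24..25  ammo  (1B, 1-aligned)
25..26  -- padding (1B)
26..28  state  (2B, 2-aligned)
28..32  -- padding (4B)
32..40  x  (8B, 8-aligned)
40..44  target  (4B, 1-aligned)
44..48  z  (4B, 4-aligned)
sizeof = 48, alignof = 8
array of 17: 17 × 48 = 816

816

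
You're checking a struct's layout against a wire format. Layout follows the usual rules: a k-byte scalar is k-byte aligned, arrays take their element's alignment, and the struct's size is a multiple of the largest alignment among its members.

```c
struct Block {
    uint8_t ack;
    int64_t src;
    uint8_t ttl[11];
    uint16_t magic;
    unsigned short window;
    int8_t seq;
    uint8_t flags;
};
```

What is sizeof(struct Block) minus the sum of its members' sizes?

14

0..1  ack  (1B, 1-aligned)
1..8  -- padding (7B)
8..16  src  (8B, 8-aligned)
16..27  ttl  (11B, 1-aligned)
27..28  -- padding (1B)
28..30  magic  (2B, 2-aligned)
30..32  window  (2B, 2-aligned)
32..33  seq  (1B, 1-aligned)
33..34  flags  (1B, 1-aligned)
34..40  -- tail padding (6B)
sizeof = 40, alignof = 8
data bytes 26, size 40 → padding 14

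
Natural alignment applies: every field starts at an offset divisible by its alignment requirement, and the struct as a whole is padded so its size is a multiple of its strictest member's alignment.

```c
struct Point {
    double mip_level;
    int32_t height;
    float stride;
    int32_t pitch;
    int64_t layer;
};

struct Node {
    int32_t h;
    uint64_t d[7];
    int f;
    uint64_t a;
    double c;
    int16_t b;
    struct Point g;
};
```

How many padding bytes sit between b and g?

Point: @0: mip_level [8B, align 8] → 8; @8: height [4B, align 4] → 12; @12: stride [4B, align 4] → 16; @16: pitch [4B, align 4] → 20; +4 pad (align 8); @24: layer [8B, align 8] → 32; size 32, align 8
@0: h [4B, align 4] → 4
+4 pad (align 8)
@8: d [56B, align 8] → 64
@64: f [4B, align 4] → 68
+4 pad (align 8)
@72: a [8B, align 8] → 80
@80: c [8B, align 8] → 88
@88: b [2B, align 2] → 90
+6 pad (align 8)
@96: g [32B, align 8] → 128

6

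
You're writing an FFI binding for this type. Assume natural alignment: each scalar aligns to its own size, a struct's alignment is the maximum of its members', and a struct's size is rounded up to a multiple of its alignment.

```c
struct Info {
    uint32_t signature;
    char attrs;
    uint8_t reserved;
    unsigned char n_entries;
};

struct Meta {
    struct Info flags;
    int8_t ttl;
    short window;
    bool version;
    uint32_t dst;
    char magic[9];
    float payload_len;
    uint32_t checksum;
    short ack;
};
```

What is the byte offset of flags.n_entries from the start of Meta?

6

Info: 0..4  signature  (4B, 4-aligned); 4..5  attrs  (1B, 1-aligned); 5..6  reserved  (1B, 1-aligned); 6..7  n_entries  (1B, 1-aligned); 7..8  -- tail padding (1B); sizeof = 8, alignof = 4
0..8  flags  (8B, 4-aligned)
within Info: n_entries at 6
0 + 6 = 6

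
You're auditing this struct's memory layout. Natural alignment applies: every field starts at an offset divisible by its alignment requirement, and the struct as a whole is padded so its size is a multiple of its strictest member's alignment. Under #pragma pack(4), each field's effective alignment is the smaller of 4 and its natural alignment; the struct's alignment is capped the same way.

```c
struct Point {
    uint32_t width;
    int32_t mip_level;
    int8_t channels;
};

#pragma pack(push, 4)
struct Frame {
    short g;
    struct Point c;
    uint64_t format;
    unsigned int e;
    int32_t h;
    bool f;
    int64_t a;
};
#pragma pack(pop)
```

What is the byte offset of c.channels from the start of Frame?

Point: @0: width [4B, align 4] → 4; @4: mip_level [4B, align 4] → 8; @8: channels [1B, align 1] → 9; +3 tail pad (align 4); size 12, align 4
@0: g [2B, align 2] → 2
+2 pad (align 4)
@4: c [12B, align 4] → 16
within Point: channels at 8
4 + 8 = 12

12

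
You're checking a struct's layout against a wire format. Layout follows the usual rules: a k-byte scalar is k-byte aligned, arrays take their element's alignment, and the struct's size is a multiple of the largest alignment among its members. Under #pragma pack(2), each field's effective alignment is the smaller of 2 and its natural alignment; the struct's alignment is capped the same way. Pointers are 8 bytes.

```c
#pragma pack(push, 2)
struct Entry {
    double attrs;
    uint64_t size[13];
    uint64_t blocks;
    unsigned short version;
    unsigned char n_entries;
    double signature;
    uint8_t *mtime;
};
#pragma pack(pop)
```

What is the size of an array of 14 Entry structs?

0..8  attrs  (8B, 2-aligned)
8..112  size  (104B, 2-aligned)
112..120  blocks  (8B, 2-aligned)
120..122  version  (2B, 2-aligned)
122..123  n_entries  (1B, 1-aligned)
123..124  -- padding (1B)
124..132  signature  (8B, 2-aligned)
132..140  mtime  (8B, 2-aligned)
sizeof = 140, alignof = 2
array of 14: 14 × 140 = 1960

1960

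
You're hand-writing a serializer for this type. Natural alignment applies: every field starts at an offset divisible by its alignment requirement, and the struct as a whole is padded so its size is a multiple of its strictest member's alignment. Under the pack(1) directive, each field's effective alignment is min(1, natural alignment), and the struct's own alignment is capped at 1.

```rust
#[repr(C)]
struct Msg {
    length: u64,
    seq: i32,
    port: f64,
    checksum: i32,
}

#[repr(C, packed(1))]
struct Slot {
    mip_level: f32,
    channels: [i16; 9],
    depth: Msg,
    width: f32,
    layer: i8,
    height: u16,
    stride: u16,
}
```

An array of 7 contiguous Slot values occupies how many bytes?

Msg: @0: length [8B, align 8] → 8; @8: seq [4B, align 4] → 12; +4 pad (align 8); @16: port [8B, align 8] → 24; @24: checksum [4B, align 4] → 28; +4 tail pad (align 8); size 32, align 8
@0: mip_level [4B, align 1] → 4
@4: channels [18B, align 1] → 22
@22: depth [32B, align 1] → 54
@54: width [4B, align 1] → 58
@58: layer [1B, align 1] → 59
@59: height [2B, align 1] → 61
@61: stride [2B, align 1] → 63
size 63, align 1
array of 7: 7 × 63 = 441

441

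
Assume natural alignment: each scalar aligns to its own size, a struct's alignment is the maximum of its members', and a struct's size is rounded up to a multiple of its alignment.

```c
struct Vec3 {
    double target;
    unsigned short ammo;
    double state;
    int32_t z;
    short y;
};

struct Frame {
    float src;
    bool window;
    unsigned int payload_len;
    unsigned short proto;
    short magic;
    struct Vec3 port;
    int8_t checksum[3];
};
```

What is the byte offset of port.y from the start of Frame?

44

Vec3: target at 0 (size 8, align 8) → ends 8; ammo at 8 (size 2, align 2) → ends 10; pad 6 to align 8 for state; state at 16 (size 8, align 8) → ends 24; z at 24 (size 4, align 4) → ends 28; y at 28 (size 2, align 2) → ends 30; tail pad 2 to reach multiple of 8; total 32 bytes, alignment 8
src at 0 (size 4, align 4) → ends 4
window at 4 (size 1, align 1) → ends 5
pad 3 to align 4 for payload_len
payload_len at 8 (size 4, align 4) → ends 12
proto at 12 (size 2, align 2) → ends 14
magic at 14 (size 2, align 2) → ends 16
port at 16 (size 32, align 8) → ends 48
within Vec3: y at 28
16 + 28 = 44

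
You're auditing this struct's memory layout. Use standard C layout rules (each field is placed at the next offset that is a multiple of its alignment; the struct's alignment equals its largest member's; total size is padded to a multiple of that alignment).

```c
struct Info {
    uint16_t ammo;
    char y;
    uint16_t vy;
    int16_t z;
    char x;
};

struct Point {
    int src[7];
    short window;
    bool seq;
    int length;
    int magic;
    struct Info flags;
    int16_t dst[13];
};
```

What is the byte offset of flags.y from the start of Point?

Info: @0: ammo [2B, align 2] → 2; @2: y [1B, align 1] → 3; +1 pad (align 2); @4: vy [2B, align 2] → 6; @6: z [2B, align 2] → 8; @8: x [1B, align 1] → 9; +1 tail pad (align 2); size 10, align 2
@0: src [28B, align 4] → 28
@28: window [2B, align 2] → 30
@30: seq [1B, align 1] → 31
+1 pad (align 4)
@32: length [4B, align 4] → 36
@36: magic [4B, align 4] → 40
@40: flags [10B, align 2] → 50
within Info: y at 2
40 + 2 = 42

42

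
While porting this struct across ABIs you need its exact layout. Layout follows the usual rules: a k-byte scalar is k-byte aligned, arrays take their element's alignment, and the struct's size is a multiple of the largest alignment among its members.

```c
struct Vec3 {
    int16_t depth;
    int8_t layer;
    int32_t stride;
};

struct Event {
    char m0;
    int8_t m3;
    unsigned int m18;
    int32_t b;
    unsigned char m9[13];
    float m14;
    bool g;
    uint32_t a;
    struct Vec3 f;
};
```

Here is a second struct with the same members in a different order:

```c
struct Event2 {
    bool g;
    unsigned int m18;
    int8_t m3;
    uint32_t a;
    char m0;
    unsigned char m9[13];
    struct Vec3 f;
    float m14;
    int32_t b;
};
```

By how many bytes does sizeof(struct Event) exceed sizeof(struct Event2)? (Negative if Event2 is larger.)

0

Vec3: 0..2  depth  (2B, 2-aligned); 2..3  layer  (1B, 1-aligned); 3..4  -- padding (1B); 4..8  stride  (4B, 4-aligned); sizeof = 8, alignof = 4
0..1  m0  (1B, 1-aligned)
1..2  m3  (1B, 1-aligned)
2..4  -- padding (2B)
4..8  m18  (4B, 4-aligned)
8..12  b  (4B, 4-aligned)
12..25  m9  (13B, 1-aligned)
25..28  -- padding (3B)
28..32  m14  (4B, 4-aligned)
32..33  g  (1B, 1-aligned)
33..36  -- padding (3B)
36..40  a  (4B, 4-aligned)
40..48  f  (8B, 4-aligned)
sizeof = 48, alignof = 4
— Event2 —
0..1  g  (1B, 1-aligned)
1..4  -- padding (3B)
4..8  m18  (4B, 4-aligned)
8..9  m3  (1B, 1-aligned)
9..12  -- padding (3B)
12..16  a  (4B, 4-aligned)
16..17  m0  (1B, 1-aligned)
17..30  m9  (13B, 1-aligned)
30..32  -- padding (2B)
32..40  f  (8B, 4-aligned)
40..44  m14  (4B, 4-aligned)
44..48  b  (4B, 4-aligned)
sizeof = 48, alignof = 4
48 − 48 = 0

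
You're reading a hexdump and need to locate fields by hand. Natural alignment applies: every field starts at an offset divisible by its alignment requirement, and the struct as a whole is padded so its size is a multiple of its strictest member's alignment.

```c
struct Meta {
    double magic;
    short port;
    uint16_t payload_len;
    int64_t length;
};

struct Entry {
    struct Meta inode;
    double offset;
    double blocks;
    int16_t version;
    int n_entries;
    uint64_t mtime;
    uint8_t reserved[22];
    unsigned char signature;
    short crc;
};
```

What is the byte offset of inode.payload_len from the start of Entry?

10

Meta: magic at 0 (size 8, align 8) → ends 8; port at 8 (size 2, align 2) → ends 10; payload_len at 10 (size 2, align 2) → ends 12; pad 4 to align 8 for length; length at 16 (size 8, align 8) → ends 24; total 24 bytes, alignment 8
inode at 0 (size 24, align 8) → ends 24
within Meta: payload_len at 10
0 + 10 = 10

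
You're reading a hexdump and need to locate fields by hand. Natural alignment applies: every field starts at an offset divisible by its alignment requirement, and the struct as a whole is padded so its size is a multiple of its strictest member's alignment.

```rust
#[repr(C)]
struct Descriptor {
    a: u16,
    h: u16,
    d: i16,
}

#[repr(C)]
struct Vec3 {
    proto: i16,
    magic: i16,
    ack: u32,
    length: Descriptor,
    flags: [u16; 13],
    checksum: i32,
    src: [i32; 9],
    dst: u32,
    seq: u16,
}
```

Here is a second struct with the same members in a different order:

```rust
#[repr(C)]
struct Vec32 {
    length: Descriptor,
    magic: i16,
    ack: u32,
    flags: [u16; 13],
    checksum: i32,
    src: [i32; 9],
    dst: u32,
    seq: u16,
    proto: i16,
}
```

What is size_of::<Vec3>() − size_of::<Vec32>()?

0

Descriptor: a at 0 (size 2, align 2) → ends 2; h at 2 (size 2, align 2) → ends 4; d at 4 (size 2, align 2) → ends 6; total 6 bytes, alignment 2
proto at 0 (size 2, align 2) → ends 2
magic at 2 (size 2, align 2) → ends 4
ack at 4 (size 4, align 4) → ends 8
length at 8 (size 6, align 2) → ends 14
flags at 14 (size 26, align 2) → ends 40
checksum at 40 (size 4, align 4) → ends 44
src at 44 (size 36, align 4) → ends 80
dst at 80 (size 4, align 4) → ends 84
seq at 84 (size 2, align 2) → ends 86
tail pad 2 to reach multiple of 4
total 88 bytes, alignment 4
— Vec32 —
length at 0 (size 6, align 2) → ends 6
magic at 6 (size 2, align 2) → ends 8
ack at 8 (size 4, align 4) → ends 12
flags at 12 (size 26, align 2) → ends 38
pad 2 to align 4 for checksum
checksum at 40 (size 4, align 4) → ends 44
src at 44 (size 36, align 4) → ends 80
dst at 80 (size 4, align 4) → ends 84
seq at 84 (size 2, align 2) → ends 86
proto at 86 (size 2, align 2) → ends 88
total 88 bytes, alignment 4
88 − 88 = 0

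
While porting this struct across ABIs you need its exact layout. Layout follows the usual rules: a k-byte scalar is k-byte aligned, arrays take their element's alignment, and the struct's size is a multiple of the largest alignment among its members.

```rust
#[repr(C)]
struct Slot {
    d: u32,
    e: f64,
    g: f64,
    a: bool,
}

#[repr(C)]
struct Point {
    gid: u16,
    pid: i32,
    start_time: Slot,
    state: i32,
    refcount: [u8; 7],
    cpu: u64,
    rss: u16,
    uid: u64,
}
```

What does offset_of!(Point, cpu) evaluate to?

56

Slot: @0: d [4B, align 4] → 4; +4 pad (align 8); @8: e [8B, align 8] → 16; @16: g [8B, align 8] → 24; @24: a [1B, align 1] → 25; +7 tail pad (align 8); size 32, align 8
@0: gid [2B, align 2] → 2
+2 pad (align 4)
@4: pid [4B, align 4] → 8
@8: start_time [32B, align 8] → 40
@40: state [4B, align 4] → 44
@44: refcount [7B, align 1] → 51
+5 pad (align 8)
@56: cpu [8B, align 8] → 64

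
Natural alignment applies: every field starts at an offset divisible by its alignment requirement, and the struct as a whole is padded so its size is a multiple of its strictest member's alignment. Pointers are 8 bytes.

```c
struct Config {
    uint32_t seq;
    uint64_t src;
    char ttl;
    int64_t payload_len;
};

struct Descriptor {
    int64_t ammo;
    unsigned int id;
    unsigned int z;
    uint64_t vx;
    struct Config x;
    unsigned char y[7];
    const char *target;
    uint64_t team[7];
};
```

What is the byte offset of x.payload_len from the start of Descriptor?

Config: 0..4  seq  (4B, 4-aligned); 4..8  -- padding (4B); 8..16  src  (8B, 8-aligned); 16..17  ttl  (1B, 1-aligned); 17..24  -- padding (7B); 24..32  payload_len  (8B, 8-aligned); sizeof = 32, alignof = 8
0..8  ammo  (8B, 8-aligned)
8..12  id  (4B, 4-aligned)
12..16  z  (4B, 4-aligned)
16..24  vx  (8B, 8-aligned)
24..56  x  (32B, 8-aligned)
within Config: payload_len at 24
24 + 24 = 48

48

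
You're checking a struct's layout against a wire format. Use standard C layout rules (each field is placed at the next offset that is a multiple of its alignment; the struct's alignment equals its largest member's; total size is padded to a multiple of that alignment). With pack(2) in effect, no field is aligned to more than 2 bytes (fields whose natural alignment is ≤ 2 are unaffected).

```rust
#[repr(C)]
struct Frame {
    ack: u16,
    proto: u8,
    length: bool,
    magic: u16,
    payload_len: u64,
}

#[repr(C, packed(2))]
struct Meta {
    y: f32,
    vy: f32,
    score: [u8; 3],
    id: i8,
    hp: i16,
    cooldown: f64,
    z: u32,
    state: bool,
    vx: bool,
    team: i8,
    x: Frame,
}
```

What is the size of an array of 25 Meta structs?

1150

Frame: ack at 0 (size 2, align 2) → ends 2; proto at 2 (size 1, align 1) → ends 3; length at 3 (size 1, align 1) → ends 4; magic at 4 (size 2, align 2) → ends 6; pad 2 to align 8 for payload_len; payload_len at 8 (size 8, align 8) → ends 16; total 16 bytes, alignment 8
y at 0 (size 4, align 2) → ends 4
vy at 4 (size 4, align 2) → ends 8
score at 8 (size 3, align 1) → ends 11
id at 11 (size 1, align 1) → ends 12
hp at 12 (size 2, align 2) → ends 14
cooldown at 14 (size 8, align 2) → ends 22
z at 22 (size 4, align 2) → ends 26
state at 26 (size 1, align 1) → ends 27
vx at 27 (size 1, align 1) → ends 28
team at 28 (size 1, align 1) → ends 29
pad 1 to align 2 for x
x at 30 (size 16, align 2) → ends 46
total 46 bytes, alignment 2
array of 25: 25 × 46 = 1150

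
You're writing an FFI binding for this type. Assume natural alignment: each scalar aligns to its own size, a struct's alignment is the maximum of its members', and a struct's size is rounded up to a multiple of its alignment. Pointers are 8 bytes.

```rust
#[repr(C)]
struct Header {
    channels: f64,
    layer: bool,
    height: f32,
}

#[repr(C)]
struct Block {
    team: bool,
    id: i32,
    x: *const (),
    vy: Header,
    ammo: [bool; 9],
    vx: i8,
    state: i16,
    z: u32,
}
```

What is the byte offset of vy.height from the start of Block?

28

Header: @0: channels [8B, align 8] → 8; @8: layer [1B, align 1] → 9; +3 pad (align 4); @12: height [4B, align 4] → 16; size 16, align 8
@0: team [1B, align 1] → 1
+3 pad (align 4)
@4: id [4B, align 4] → 8
@8: x [8B, align 8] → 16
@16: vy [16B, align 8] → 32
within Header: height at 12
16 + 12 = 28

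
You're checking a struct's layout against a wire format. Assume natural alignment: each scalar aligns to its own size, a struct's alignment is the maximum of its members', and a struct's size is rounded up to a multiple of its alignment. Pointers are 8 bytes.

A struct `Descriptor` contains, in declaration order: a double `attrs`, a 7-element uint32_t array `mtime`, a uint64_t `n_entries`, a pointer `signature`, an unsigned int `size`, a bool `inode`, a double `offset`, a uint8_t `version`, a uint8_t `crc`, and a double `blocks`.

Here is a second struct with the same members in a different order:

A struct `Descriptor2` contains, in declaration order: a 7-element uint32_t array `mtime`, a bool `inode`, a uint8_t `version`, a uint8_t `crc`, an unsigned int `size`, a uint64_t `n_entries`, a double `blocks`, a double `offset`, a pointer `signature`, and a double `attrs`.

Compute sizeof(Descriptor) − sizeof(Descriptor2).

@0: attrs [8B, align 8] → 8
@8: mtime [28B, align 4] → 36
+4 pad (align 8)
@40: n_entries [8B, align 8] → 48
@48: signature [8B, align 8] → 56
@56: size [4B, align 4] → 60
@60: inode [1B, align 1] → 61
+3 pad (align 8)
@64: offset [8B, align 8] → 72
@72: version [1B, align 1] → 73
@73: crc [1B, align 1] → 74
+6 pad (align 8)
@80: blocks [8B, align 8] → 88
size 88, align 8
— Descriptor2 —
@0: mtime [28B, align 4] → 28
@28: inode [1B, align 1] → 29
@29: version [1B, align 1] → 30
@30: crc [1B, align 1] → 31
+1 pad (align 4)
@32: size [4B, align 4] → 36
+4 pad (align 8)
@40: n_entries [8B, align 8] → 48
@48: blocks [8B, align 8] → 56
@56: offset [8B, align 8] → 64
@64: signature [8B, align 8] → 72
@72: attrs [8B, align 8] → 80
size 80, align 8
88 − 80 = 8

8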